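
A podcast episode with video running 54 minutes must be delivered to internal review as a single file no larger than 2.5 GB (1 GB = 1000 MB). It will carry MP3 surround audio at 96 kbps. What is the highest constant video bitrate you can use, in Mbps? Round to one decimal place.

6.1 Mbps

Budget: 2.5 GB = 20000.0 Mb.
54 min = 3240 s
Total bitrate budget: 20000.0 Mb / 3240 s = 6.173 Mbps.
Audio: 96 kbps = 0.096 Mbps.
Video: 6.173 − 0.096 = 6.077 Mbps.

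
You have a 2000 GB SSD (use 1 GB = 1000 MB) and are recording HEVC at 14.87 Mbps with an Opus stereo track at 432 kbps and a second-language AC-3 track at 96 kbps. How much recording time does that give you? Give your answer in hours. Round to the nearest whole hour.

289 hours

Audio total: 432 + 96 = 528 kbps = 0.528 Mbps.
Total bitrate: 14.87 + 0.528 = 15.398 Mbps.
Capacity: 2000 GB = 16,000,000 Mb.
Recording time: 16,000,000 / 15.398 = 1,039,096 s ≈ 289 hours.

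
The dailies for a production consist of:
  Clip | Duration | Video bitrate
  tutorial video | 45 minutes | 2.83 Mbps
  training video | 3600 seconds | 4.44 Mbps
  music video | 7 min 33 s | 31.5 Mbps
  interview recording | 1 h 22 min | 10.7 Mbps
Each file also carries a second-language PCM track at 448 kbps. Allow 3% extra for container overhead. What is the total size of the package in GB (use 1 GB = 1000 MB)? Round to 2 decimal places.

Audio: 448 kbps = 0.448 Mbps.
tutorial video: 3.278 Mbps × 2700 s × 1.03 = 9116.1 Mb
training video: 4.888 Mbps × 3600 s × 1.03 = 18124.7 Mb
music video: 31.948 Mbps × 453 s × 1.03 = 14906.6 Mb
interview recording: 11.148 Mbps × 4920 s × 1.03 = 56493.6 Mb
Total: 98641.0 Mb = 12330.1 MB.
= 12.33 GB.

12.33 GB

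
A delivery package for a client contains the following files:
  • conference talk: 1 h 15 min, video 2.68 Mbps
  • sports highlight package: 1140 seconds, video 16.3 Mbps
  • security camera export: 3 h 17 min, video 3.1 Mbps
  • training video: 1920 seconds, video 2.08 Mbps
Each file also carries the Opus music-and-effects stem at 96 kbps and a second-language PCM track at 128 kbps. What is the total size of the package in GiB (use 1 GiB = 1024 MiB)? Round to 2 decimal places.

Audio total: 96 + 128 = 224 kbps = 0.224 Mbps.
conference talk: 2.904 Mbps × 4500 s = 13068.0 Mb
sports highlight package: 16.524 Mbps × 1140 s = 18837.4 Mb
security camera export: 3.324 Mbps × 11820 s = 39289.7 Mb
training video: 2.304 Mbps × 1920 s = 4423.7 Mb
Total: 75618.7 Mb = 9452.3 MB.
= 8.803 GiB.

8.80 GiB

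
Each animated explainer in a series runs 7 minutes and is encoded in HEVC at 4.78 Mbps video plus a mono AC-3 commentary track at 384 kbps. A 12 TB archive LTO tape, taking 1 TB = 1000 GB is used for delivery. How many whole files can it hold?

7 min = 420 s
Audio: 384 kbps = 0.384 Mbps.
Total bitrate: 5.164 Mbps.
Per item: 5.164 Mbps × 420 s = 2,169 Mb = 271.1 MB.
Capacity: 12 TB = 96,000,000 Mb; 44262.48 items → 44262 complete.

44262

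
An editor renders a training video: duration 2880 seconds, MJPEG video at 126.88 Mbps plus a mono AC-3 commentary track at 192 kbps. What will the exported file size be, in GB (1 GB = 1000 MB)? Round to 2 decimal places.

Audio: 192 kbps = 0.192 Mbps.
Total bitrate: 126.88 + 0.192 = 127.072 Mbps.
Stream data: 127.072 Mbps × 2880 s = 365967.4 Mb.
365,967 Mb ÷ 8 = 45,746 MB → 45.75 GB.

45.75 GB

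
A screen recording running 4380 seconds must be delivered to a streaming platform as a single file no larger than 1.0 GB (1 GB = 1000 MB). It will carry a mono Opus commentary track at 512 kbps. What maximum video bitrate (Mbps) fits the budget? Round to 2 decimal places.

1.31 Mbps

Budget: 1.0 GB = 8000.0 Mb.
Total bitrate budget: 8000.0 Mb / 4380 s = 1.826 Mbps.
Audio: 512 kbps = 0.512 Mbps.
Video: 1.826 − 0.512 = 1.314 Mbps.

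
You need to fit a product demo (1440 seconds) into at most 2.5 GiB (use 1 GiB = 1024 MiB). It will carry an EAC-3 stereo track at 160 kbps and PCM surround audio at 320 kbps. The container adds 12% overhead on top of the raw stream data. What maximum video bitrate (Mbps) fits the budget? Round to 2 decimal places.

12.84 Mbps

Budget: 2.5 GiB = 21474.8 Mb.
Stream payload after overhead: 21474.8 / 1.12 = 19174.0 Mb.
Total bitrate budget: 19174.0 Mb / 1440 s = 13.315 Mbps.
Audio total: 160 + 320 = 480 kbps = 0.480 Mbps.
Video: 13.315 − 0.480 = 12.835 Mbps.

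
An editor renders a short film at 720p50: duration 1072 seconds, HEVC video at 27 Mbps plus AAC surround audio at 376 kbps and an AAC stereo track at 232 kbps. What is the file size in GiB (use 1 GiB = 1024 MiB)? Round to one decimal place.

3.4 GiB

Audio total: 376 + 232 = 608 kbps = 0.608 Mbps.
Total bitrate: 27 + 0.608 = 27.608 Mbps.
Stream data: 27.608 Mbps × 1072 s = 29595.8 Mb.
29,596 Mb = 3,699,472,000 bytes ÷ 1,073,741,824 = 3.445 GiB.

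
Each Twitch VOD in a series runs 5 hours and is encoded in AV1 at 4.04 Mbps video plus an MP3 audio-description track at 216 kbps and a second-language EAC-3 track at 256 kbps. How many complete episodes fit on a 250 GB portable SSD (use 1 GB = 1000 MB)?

5 h = 18000 s
Audio total: 216 + 256 = 472 kbps = 0.472 Mbps.
Total bitrate: 4.512 Mbps.
Per item: 4.512 Mbps × 18000 s = 81,216 Mb = 10,152 MB.
Capacity: 250 GB = 2,000,000 Mb; 24.63 items → 24 complete.

24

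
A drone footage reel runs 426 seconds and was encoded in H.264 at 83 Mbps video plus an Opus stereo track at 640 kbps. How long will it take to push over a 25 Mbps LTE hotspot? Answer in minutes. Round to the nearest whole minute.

24 minutes

Audio: 640 kbps = 0.640 Mbps.
Total bitrate: 83.640 Mbps.
File: 83.640 Mbps × 426 s = 35630.6 Mb.
At 25 Mbps: 35630.6 / 25 = 1425.2 s ≈ 23.8 minutes.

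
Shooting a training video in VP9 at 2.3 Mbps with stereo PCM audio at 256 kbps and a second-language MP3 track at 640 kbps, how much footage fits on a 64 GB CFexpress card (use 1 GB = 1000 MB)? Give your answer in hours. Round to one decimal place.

44.5 hours

Audio total: 256 + 640 = 896 kbps = 0.896 Mbps.
Total bitrate: 2.3 + 0.896 = 3.196 Mbps.
Capacity: 64 GB = 512,000 Mb.
Recording time: 512,000 / 3.196 = 160,200 s ≈ 44.5 hours.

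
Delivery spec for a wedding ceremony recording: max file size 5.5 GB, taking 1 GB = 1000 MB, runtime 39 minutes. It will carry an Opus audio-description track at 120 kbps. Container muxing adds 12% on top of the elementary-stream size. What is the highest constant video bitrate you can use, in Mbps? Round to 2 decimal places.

Budget: 5.5 GB = 44000.0 Mb.
Stream payload after overhead: 44000.0 / 1.12 = 39285.7 Mb.
39 min = 2340 s
Total bitrate budget: 39285.7 Mb / 2340 s = 16.789 Mbps.
Audio: 120 kbps = 0.120 Mbps.
Video: 16.789 − 0.120 = 16.669 Mbps.

16.67 Mbps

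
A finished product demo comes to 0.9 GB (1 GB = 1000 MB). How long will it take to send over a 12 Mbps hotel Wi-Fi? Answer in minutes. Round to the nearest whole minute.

File: 0.9 GB = 7200.0 Mb.
At 12 Mbps: 7200.0 / 12 = 600.0 s ≈ 10 minutes.

10 minutes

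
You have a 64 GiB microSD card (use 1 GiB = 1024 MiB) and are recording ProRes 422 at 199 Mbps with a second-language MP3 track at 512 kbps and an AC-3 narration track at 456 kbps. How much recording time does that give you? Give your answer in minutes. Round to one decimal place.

45.8 minutes

Audio total: 512 + 456 = 968 kbps = 0.968 Mbps.
Total bitrate: 199 + 0.968 = 199.968 Mbps.
Capacity: 64 GiB = 549,756 Mb.
Recording time: 549,756 / 199.968 = 2,749 s ≈ 45.8 minutes.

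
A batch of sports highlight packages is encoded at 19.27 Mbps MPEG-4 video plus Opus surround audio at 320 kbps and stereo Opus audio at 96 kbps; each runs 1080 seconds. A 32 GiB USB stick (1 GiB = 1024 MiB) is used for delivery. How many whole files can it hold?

12

Audio total: 320 + 96 = 416 kbps = 0.416 Mbps.
Total bitrate: 19.686 Mbps.
Per item: 19.686 Mbps × 1080 s = 21,261 Mb = 2,658 MB.
Capacity: 32 GiB = 274,878 Mb; 12.93 items → 12 complete.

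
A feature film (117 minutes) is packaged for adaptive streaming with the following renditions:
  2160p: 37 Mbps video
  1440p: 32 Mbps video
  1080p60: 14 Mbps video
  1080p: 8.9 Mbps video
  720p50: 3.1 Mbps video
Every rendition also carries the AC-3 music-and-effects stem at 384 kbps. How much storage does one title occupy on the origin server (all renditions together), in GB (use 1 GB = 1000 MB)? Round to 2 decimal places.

117 min = 7020 s
Audio: 384 kbps = 0.384 Mbps.
Sum of rendition bitrates: (37+0.384) + (32+0.384) + (14+0.384) + (8.9+0.384) + (3.1+0.384) = 96.920 Mbps.
× 7020 s = 680,378 Mb = 85,047 MB = 85.05 GB.

85.05 GB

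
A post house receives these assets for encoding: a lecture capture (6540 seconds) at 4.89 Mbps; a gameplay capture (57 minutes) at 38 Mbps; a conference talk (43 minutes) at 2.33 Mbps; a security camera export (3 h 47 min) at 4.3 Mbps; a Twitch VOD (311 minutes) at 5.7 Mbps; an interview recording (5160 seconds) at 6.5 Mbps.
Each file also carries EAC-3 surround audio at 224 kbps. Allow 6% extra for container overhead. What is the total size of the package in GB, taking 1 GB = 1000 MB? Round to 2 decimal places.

Audio: 224 kbps = 0.224 Mbps.
lecture capture: 5.114 Mbps × 6540 s × 1.06 = 35452.3 Mb
gameplay capture: 38.224 Mbps × 3420 s × 1.06 = 138569.6 Mb
conference talk: 2.554 Mbps × 2580 s × 1.06 = 6984.7 Mb
security camera export: 4.524 Mbps × 13620 s × 1.06 = 65313.9 Mb
Twitch VOD: 5.924 Mbps × 18660 s × 1.06 = 117174.4 Mb
interview recording: 6.724 Mbps × 5160 s × 1.06 = 36777.6 Mb
Total: 400272.5 Mb = 50034.1 MB.
= 50.03 GB.

50.03 GB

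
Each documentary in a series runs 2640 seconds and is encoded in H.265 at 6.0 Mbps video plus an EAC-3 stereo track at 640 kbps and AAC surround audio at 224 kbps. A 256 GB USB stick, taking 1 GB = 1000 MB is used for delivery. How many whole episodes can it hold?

Audio total: 640 + 224 = 864 kbps = 0.864 Mbps.
Total bitrate: 6.864 Mbps.
Per item: 6.864 Mbps × 2640 s = 18,121 Mb = 2,265 MB.
Capacity: 256 GB = 2,048,000 Mb; 113.02 items → 113 complete.

113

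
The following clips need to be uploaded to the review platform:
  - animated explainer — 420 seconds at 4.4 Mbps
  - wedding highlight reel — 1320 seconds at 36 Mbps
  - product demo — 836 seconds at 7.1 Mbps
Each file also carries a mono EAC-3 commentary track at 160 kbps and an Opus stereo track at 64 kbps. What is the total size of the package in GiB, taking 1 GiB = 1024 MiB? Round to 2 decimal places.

Audio total: 160 + 64 = 224 kbps = 0.224 Mbps.
animated explainer: 4.624 Mbps × 420 s = 1942.1 Mb
wedding highlight reel: 36.224 Mbps × 1320 s = 47815.7 Mb
product demo: 7.324 Mbps × 836 s = 6122.9 Mb
Total: 55880.6 Mb = 6985.1 MB.
= 6.505 GiB.

6.51 GiB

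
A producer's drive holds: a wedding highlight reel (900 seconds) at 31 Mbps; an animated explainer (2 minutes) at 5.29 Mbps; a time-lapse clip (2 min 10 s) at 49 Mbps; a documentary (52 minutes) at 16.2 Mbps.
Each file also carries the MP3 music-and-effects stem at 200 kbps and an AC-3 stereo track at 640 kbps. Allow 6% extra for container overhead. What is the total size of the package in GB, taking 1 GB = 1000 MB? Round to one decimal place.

11.8 GB

Audio total: 200 + 640 = 840 kbps = 0.840 Mbps.
wedding highlight reel: 31.840 Mbps × 900 s × 1.06 = 30375.4 Mb
animated explainer: 6.130 Mbps × 120 s × 1.06 = 779.7 Mb
time-lapse clip: 49.840 Mbps × 130 s × 1.06 = 6868.0 Mb
documentary: 17.040 Mbps × 3120 s × 1.06 = 56354.7 Mb
Total: 94377.7 Mb = 11797.2 MB.
= 11.80 GB.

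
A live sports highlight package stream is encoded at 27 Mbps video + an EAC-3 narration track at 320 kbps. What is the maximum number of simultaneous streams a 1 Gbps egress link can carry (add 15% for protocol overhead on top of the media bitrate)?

Audio: 320 kbps = 0.320 Mbps.
Per-viewer media rate: 27.320 Mbps.
On the wire with 15% overhead: 31.418 Mbps.
1 Gbps = 1,000 Mbps; 1,000 / 31.418 = 31.83 → 31 viewers.

31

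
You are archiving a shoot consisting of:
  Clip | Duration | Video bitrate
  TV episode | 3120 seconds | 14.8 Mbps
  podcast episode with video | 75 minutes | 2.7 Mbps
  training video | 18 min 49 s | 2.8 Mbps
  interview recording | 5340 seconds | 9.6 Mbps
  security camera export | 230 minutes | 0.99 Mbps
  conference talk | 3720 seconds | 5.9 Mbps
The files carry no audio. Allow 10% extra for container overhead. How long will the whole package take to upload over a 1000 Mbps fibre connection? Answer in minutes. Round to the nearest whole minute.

3 minutes

TV episode: 14.800 Mbps × 3120 s × 1.10 = 50793.6 Mb
podcast episode with video: 2.700 Mbps × 4500 s × 1.10 = 13365.0 Mb
training video: 2.800 Mbps × 1129 s × 1.10 = 3477.3 Mb
interview recording: 9.600 Mbps × 5340 s × 1.10 = 56390.4 Mb
security camera export: 0.990 Mbps × 13800 s × 1.10 = 15028.2 Mb
conference talk: 5.900 Mbps × 3720 s × 1.10 = 24142.8 Mb
Total: 163197.3 Mb = 20399.7 MB.
At 1000 Mbps: 163197.3 / 1000 = 163 s ≈ 2.72 minutes.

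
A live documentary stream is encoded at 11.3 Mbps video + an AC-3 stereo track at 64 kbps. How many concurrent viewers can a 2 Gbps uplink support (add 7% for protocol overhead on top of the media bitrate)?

164

Audio: 64 kbps = 0.064 Mbps.
Per-viewer media rate: 11.364 Mbps.
On the wire with 7% overhead: 12.159 Mbps.
2 Gbps = 2,000 Mbps; 2,000 / 12.159 = 164.48 → 164 viewers.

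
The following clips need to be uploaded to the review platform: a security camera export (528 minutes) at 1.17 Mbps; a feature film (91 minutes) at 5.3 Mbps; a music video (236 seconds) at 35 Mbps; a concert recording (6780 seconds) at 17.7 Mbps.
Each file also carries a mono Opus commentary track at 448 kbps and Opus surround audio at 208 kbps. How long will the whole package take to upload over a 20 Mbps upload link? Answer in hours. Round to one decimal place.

Audio total: 448 + 208 = 656 kbps = 0.656 Mbps.
security camera export: 1.826 Mbps × 31680 s = 57847.7 Mb
feature film: 5.956 Mbps × 5460 s = 32519.8 Mb
music video: 35.656 Mbps × 236 s = 8414.8 Mb
concert recording: 18.356 Mbps × 6780 s = 124453.7 Mb
Total: 223235.9 Mb = 27904.5 MB.
At 20 Mbps: 223235.9 / 20 = 11162 s ≈ 3.1 hours.

3.1 hours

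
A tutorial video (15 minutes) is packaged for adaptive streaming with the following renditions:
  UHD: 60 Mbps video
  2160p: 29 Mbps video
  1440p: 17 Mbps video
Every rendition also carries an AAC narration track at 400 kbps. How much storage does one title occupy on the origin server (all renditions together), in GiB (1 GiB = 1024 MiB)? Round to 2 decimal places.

15 min = 900 s
Audio: 400 kbps = 0.400 Mbps.
Sum of rendition bitrates: (60+0.400) + (29+0.400) + (17+0.400) = 107.200 Mbps.
× 900 s = 96,480 Mb = 12,060 MB = 11.23 GiB.

11.23 GiB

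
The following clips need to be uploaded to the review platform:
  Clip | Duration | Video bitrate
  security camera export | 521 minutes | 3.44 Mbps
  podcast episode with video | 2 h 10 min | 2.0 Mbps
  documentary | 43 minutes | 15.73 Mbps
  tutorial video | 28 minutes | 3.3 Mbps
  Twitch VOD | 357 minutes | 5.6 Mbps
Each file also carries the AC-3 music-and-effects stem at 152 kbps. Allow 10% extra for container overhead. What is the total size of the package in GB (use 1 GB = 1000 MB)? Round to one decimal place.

41.1 GB

Audio: 152 kbps = 0.152 Mbps.
security camera export: 3.592 Mbps × 31260 s × 1.10 = 123514.5 Mb
podcast episode with video: 2.152 Mbps × 7800 s × 1.10 = 18464.2 Mb
documentary: 15.882 Mbps × 2580 s × 1.10 = 45073.1 Mb
tutorial video: 3.452 Mbps × 1680 s × 1.10 = 6379.3 Mb
Twitch VOD: 5.752 Mbps × 21420 s × 1.10 = 135528.6 Mb
Total: 328959.7 Mb = 41120.0 MB.
= 41.12 GB.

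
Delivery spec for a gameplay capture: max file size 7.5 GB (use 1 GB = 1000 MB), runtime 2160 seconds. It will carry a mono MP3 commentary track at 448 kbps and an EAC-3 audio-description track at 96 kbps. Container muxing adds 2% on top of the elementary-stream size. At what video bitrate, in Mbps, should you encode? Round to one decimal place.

26.7 Mbps

Budget: 7.5 GB = 60000.0 Mb.
Stream payload after overhead: 60000.0 / 1.02 = 58823.5 Mb.
Total bitrate budget: 58823.5 Mb / 2160 s = 27.233 Mbps.
Audio total: 448 + 96 = 544 kbps = 0.544 Mbps.
Video: 27.233 − 0.544 = 26.689 Mbps.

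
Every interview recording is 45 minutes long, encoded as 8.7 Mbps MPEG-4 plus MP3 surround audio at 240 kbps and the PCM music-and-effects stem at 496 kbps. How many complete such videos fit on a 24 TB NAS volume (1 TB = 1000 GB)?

45 min = 2700 s
Audio total: 240 + 496 = 736 kbps = 0.736 Mbps.
Total bitrate: 9.436 Mbps.
Per item: 9.436 Mbps × 2700 s = 25,477 Mb = 3,185 MB.
Capacity: 24 TB = 192,000,000 Mb; 7536.15 items → 7536 complete.

7536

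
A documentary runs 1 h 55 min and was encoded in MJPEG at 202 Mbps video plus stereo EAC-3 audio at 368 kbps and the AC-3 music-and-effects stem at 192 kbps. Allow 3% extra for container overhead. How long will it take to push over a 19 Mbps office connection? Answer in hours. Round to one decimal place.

21.0 hours

1 h 55 min = 115 min = 6900 s
Audio total: 368 + 192 = 560 kbps = 0.560 Mbps.
Total bitrate: 202.560 Mbps.
File: 202.560 Mbps × 6900 s = 1397664.0 Mb.
With 3% container overhead: ×1.03. → 1439593.9 Mb.
At 19 Mbps: 1439593.9 / 19 = 75768.1 s ≈ 21 hours.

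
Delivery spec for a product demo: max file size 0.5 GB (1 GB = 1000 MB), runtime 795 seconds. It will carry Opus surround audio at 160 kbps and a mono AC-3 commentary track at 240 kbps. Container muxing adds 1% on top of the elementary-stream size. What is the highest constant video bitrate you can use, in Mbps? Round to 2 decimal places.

4.58 Mbps

Budget: 0.5 GB = 4000.0 Mb.
Stream payload after overhead: 4000.0 / 1.01 = 3960.4 Mb.
Total bitrate budget: 3960.4 Mb / 795 s = 4.982 Mbps.
Audio total: 160 + 240 = 400 kbps = 0.400 Mbps.
Video: 4.982 − 0.400 = 4.582 Mbps.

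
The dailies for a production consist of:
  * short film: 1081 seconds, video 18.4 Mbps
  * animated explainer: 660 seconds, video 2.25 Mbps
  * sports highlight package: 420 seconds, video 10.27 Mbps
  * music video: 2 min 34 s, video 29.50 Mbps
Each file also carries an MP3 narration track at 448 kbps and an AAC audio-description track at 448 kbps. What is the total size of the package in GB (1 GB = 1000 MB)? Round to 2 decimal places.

Audio total: 448 + 448 = 896 kbps = 0.896 Mbps.
short film: 19.296 Mbps × 1081 s = 20859.0 Mb
animated explainer: 3.146 Mbps × 660 s = 2076.4 Mb
sports highlight package: 11.166 Mbps × 420 s = 4689.7 Mb
music video: 30.396 Mbps × 154 s = 4681.0 Mb
Total: 32306.0 Mb = 4038.3 MB.
= 4.038 GB.

4.04 GB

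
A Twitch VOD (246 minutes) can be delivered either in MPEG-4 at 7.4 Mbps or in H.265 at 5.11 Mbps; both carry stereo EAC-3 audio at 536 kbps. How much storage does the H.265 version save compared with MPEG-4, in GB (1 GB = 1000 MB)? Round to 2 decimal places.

246 min = 14760 s
Audio: 536 kbps = 0.536 Mbps.
MPEG-4: 7.936 Mbps × 14760 s = 117135.4 Mb = 14.642 GB.
H.265: 5.646 Mbps × 14760 s = 83335.0 Mb = 10.417 GB.
Saving: 14.642 − 10.417 = 4.225 GB.

4.23 GB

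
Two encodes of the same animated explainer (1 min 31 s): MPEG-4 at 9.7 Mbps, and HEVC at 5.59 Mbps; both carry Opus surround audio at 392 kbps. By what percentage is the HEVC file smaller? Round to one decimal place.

1 min 31 s = 91 s
Audio: 392 kbps = 0.392 Mbps.
MPEG-4: 10.092 Mbps × 91 s = 918.4 Mb = 114.796 MB.
HEVC: 5.982 Mbps × 91 s = 544.4 Mb = 68.045 MB.
Reduction: (1 − 68.045/114.796) × 100 = 40.73%.

40.7%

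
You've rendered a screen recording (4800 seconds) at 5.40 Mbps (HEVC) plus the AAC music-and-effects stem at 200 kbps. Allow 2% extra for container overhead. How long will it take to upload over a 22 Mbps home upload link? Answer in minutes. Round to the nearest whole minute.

Audio: 200 kbps = 0.200 Mbps.
Total bitrate: 5.600 Mbps.
File: 5.600 Mbps × 4800 s = 26880.0 Mb.
With 2% container overhead: ×1.02. → 27417.6 Mb.
At 22 Mbps: 27417.6 / 22 = 1246.3 s ≈ 20.8 minutes.

21 minutes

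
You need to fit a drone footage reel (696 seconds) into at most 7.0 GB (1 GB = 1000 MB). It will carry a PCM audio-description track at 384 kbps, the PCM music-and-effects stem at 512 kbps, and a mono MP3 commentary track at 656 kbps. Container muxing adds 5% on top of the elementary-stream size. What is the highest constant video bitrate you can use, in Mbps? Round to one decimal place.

Budget: 7.0 GB = 56000.0 Mb.
Stream payload after overhead: 56000.0 / 1.05 = 53333.3 Mb.
Total bitrate budget: 53333.3 Mb / 696 s = 76.628 Mbps.
Audio total: 384 + 512 + 656 = 1552 kbps = 1.552 Mbps.
Video: 76.628 − 1.552 = 75.076 Mbps.

75.1 Mbps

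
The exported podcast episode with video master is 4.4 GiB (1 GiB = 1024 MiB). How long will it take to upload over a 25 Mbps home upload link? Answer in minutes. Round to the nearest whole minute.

File: 4.4 GiB = 37795.7 Mb.
At 25 Mbps: 37795.7 / 25 = 1511.8 s ≈ 25.2 minutes.

25 minutes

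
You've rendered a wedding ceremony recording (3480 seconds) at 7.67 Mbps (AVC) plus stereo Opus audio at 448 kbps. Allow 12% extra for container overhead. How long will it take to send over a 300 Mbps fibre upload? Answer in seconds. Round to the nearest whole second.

105 seconds

Audio: 448 kbps = 0.448 Mbps.
Total bitrate: 8.118 Mbps.
File: 8.118 Mbps × 3480 s = 28250.6 Mb.
With 12% container overhead: ×1.12. → 31640.7 Mb.
At 300 Mbps: 31640.7 / 300 = 105.5 s ≈ 105 seconds.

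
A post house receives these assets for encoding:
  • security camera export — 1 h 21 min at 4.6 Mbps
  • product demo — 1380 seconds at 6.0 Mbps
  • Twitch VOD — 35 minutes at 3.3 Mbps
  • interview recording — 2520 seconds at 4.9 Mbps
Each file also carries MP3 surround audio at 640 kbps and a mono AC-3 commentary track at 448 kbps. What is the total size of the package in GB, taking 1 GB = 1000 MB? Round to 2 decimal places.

Audio total: 640 + 448 = 1088 kbps = 1.088 Mbps.
security camera export: 5.688 Mbps × 4860 s = 27643.7 Mb
product demo: 7.088 Mbps × 1380 s = 9781.4 Mb
Twitch VOD: 4.388 Mbps × 2100 s = 9214.8 Mb
interview recording: 5.988 Mbps × 2520 s = 15089.8 Mb
Total: 61729.7 Mb = 7716.2 MB.
= 7.716 GB.

7.72 GB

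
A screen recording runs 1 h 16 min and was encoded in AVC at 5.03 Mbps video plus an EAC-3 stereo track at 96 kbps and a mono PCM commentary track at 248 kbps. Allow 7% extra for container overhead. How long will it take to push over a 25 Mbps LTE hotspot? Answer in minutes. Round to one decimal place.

1 h 16 min = 76 min = 4560 s
Audio total: 96 + 248 = 344 kbps = 0.344 Mbps.
Total bitrate: 5.374 Mbps.
File: 5.374 Mbps × 4560 s = 24505.4 Mb.
With 7% container overhead: ×1.07. → 26220.8 Mb.
At 25 Mbps: 26220.8 / 25 = 1048.8 s ≈ 17.5 minutes.

17.5 minutes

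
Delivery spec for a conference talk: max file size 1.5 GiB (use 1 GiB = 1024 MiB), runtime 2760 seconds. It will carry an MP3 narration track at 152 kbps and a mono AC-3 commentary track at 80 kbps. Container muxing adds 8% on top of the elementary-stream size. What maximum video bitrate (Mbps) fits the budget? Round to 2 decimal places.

Budget: 1.5 GiB = 12884.9 Mb.
Stream payload after overhead: 12884.9 / 1.08 = 11930.5 Mb.
Total bitrate budget: 11930.5 Mb / 2760 s = 4.323 Mbps.
Audio total: 152 + 80 = 232 kbps = 0.232 Mbps.
Video: 4.323 − 0.232 = 4.091 Mbps.

4.09 Mbps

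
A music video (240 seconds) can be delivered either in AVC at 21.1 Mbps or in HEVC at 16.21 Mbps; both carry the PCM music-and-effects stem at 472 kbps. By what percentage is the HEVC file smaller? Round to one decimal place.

Audio: 472 kbps = 0.472 Mbps.
AVC: 21.572 Mbps × 240 s = 5177.3 Mb = 0.647 GB.
HEVC: 16.682 Mbps × 240 s = 4003.7 Mb = 0.500 GB.
Reduction: (1 − 0.500/0.647) × 100 = 22.67%.

22.7%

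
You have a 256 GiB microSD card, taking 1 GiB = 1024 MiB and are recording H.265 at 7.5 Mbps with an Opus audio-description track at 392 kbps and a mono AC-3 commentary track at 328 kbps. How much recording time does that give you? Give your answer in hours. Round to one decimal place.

Audio total: 392 + 328 = 720 kbps = 0.720 Mbps.
Total bitrate: 7.5 + 0.720 = 8.220 Mbps.
Capacity: 256 GiB = 2,199,023 Mb.
Recording time: 2,199,023 / 8.220 = 267,521 s ≈ 74.3 hours.

74.3 hours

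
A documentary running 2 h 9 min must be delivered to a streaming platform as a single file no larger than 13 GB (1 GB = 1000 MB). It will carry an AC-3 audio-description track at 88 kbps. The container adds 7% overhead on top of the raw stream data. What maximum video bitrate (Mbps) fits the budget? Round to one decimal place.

Budget: 13 GB = 104000.0 Mb.
Stream payload after overhead: 104000.0 / 1.07 = 97196.3 Mb.
2 h 9 min = 129 min = 7740 s
Total bitrate budget: 97196.3 Mb / 7740 s = 12.558 Mbps.
Audio: 88 kbps = 0.088 Mbps.
Video: 12.558 − 0.088 = 12.470 Mbps.

12.5 Mbps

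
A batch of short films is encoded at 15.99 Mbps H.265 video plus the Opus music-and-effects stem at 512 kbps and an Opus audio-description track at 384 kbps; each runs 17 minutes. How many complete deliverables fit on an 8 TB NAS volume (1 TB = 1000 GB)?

3715

17 min = 1020 s
Audio total: 512 + 384 = 896 kbps = 0.896 Mbps.
Total bitrate: 16.886 Mbps.
Per item: 16.886 Mbps × 1020 s = 17,224 Mb = 2,153 MB.
Capacity: 8 TB = 64,000,000 Mb; 3715.81 items → 3715 complete.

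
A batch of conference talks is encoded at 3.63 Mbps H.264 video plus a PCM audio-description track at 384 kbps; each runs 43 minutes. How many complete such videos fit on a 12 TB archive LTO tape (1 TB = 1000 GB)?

43 min = 2580 s
Audio: 384 kbps = 0.384 Mbps.
Total bitrate: 4.014 Mbps.
Per item: 4.014 Mbps × 2580 s = 10,356 Mb = 1,295 MB.
Capacity: 12 TB = 96,000,000 Mb; 9269.88 items → 9269 complete.

9269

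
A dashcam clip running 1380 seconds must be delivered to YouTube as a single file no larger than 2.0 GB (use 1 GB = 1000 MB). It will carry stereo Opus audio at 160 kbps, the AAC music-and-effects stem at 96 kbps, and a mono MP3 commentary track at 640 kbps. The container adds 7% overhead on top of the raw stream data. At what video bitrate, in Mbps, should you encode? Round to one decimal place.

Budget: 2.0 GB = 16000.0 Mb.
Stream payload after overhead: 16000.0 / 1.07 = 14953.3 Mb.
Total bitrate budget: 14953.3 Mb / 1380 s = 10.836 Mbps.
Audio total: 160 + 96 + 640 = 896 kbps = 0.896 Mbps.
Video: 10.836 − 0.896 = 9.940 Mbps.

9.9 Mbps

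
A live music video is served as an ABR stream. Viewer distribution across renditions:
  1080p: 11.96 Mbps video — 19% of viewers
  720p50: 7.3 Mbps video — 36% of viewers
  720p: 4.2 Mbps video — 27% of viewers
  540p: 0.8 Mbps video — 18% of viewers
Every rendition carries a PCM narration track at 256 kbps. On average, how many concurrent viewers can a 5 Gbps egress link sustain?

Audio: 256 kbps = 0.256 Mbps.
Average per-viewer bitrate: 0.19×12.216 + 0.36×7.556 + 0.27×4.456 + 0.18×1.056 = 6.434 Mbps.
5 Gbps = 5,000 Mbps; 5,000 / 6.434 = 777.07 → 777.

777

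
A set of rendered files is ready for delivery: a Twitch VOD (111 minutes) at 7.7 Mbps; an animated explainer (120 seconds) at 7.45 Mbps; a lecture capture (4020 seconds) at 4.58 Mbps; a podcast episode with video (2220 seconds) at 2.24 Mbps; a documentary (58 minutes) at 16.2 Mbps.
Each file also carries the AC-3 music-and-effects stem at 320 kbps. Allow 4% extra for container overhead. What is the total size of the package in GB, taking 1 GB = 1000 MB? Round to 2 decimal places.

Audio: 320 kbps = 0.320 Mbps.
Twitch VOD: 8.020 Mbps × 6660 s × 1.04 = 55549.7 Mb
animated explainer: 7.770 Mbps × 120 s × 1.04 = 969.7 Mb
lecture capture: 4.900 Mbps × 4020 s × 1.04 = 20485.9 Mb
podcast episode with video: 2.560 Mbps × 2220 s × 1.04 = 5910.5 Mb
documentary: 16.520 Mbps × 3480 s × 1.04 = 59789.2 Mb
Total: 142705.1 Mb = 17838.1 MB.
= 17.84 GB.

17.84 GB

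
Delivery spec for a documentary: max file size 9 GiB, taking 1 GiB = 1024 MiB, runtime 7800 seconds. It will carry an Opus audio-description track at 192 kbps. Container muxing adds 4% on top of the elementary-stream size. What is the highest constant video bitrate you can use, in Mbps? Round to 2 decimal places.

9.34 Mbps

Budget: 9 GiB = 77309.4 Mb.
Stream payload after overhead: 77309.4 / 1.04 = 74336.0 Mb.
Total bitrate budget: 74336.0 Mb / 7800 s = 9.530 Mbps.
Audio: 192 kbps = 0.192 Mbps.
Video: 9.530 − 0.192 = 9.338 Mbps.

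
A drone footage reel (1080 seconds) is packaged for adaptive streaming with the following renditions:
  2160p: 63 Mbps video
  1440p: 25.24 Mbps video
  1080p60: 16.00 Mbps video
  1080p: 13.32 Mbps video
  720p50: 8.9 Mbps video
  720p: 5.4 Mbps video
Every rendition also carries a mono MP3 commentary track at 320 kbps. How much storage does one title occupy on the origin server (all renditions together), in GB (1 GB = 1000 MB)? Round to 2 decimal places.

Audio: 320 kbps = 0.320 Mbps.
Sum of rendition bitrates: (63+0.320) + (25.24+0.320) + (16.00+0.320) + (13.32+0.320) + (8.9+0.320) + (5.4+0.320) = 133.780 Mbps.
× 1080 s = 144,482 Mb = 18,060 MB = 18.06 GB.

18.06 GB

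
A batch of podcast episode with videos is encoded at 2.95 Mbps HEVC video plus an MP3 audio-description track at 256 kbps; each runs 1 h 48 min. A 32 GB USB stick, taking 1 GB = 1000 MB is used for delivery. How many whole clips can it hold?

1 h 48 min = 108 min = 6480 s
Audio: 256 kbps = 0.256 Mbps.
Total bitrate: 3.206 Mbps.
Per item: 3.206 Mbps × 6480 s = 20,775 Mb = 2,597 MB.
Capacity: 32 GB = 256,000 Mb; 12.32 items → 12 complete.

12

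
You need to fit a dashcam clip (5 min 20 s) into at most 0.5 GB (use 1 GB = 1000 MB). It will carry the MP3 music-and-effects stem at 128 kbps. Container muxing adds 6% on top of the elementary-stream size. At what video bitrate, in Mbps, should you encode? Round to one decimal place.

11.7 Mbps

Budget: 0.5 GB = 4000.0 Mb.
Stream payload after overhead: 4000.0 / 1.06 = 3773.6 Mb.
5 min 20 s = 320 s
Total bitrate budget: 3773.6 Mb / 320 s = 11.792 Mbps.
Audio: 128 kbps = 0.128 Mbps.
Video: 11.792 − 0.128 = 11.664 Mbps.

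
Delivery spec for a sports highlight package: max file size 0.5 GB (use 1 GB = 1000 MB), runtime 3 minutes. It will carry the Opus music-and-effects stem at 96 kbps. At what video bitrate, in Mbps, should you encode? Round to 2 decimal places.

22.13 Mbps

Budget: 0.5 GB = 4000.0 Mb.
3 min = 180 s
Total bitrate budget: 4000.0 Mb / 180 s = 22.222 Mbps.
Audio: 96 kbps = 0.096 Mbps.
Video: 22.222 − 0.096 = 22.126 Mbps.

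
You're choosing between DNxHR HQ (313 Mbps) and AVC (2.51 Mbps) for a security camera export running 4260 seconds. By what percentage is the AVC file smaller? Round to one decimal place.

99.2%

DNxHR HQ: 313.000 Mbps × 4260 s = 1333380.0 Mb = 166.673 GB.
AVC: 2.510 Mbps × 4260 s = 10692.6 Mb = 1.337 GB.
Reduction: (1 − 1.337/166.673) × 100 = 99.20%.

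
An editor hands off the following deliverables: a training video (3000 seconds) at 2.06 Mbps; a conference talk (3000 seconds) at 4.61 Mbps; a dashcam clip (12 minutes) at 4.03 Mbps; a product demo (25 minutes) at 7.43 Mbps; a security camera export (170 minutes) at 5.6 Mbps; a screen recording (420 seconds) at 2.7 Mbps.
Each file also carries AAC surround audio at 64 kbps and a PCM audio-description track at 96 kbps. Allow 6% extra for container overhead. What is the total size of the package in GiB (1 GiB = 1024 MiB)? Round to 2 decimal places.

Audio total: 64 + 96 = 160 kbps = 0.160 Mbps.
training video: 2.220 Mbps × 3000 s × 1.06 = 7059.6 Mb
conference talk: 4.770 Mbps × 3000 s × 1.06 = 15168.6 Mb
dashcam clip: 4.190 Mbps × 720 s × 1.06 = 3197.8 Mb
product demo: 7.590 Mbps × 1500 s × 1.06 = 12068.1 Mb
security camera export: 5.760 Mbps × 10200 s × 1.06 = 62277.1 Mb
screen recording: 2.860 Mbps × 420 s × 1.06 = 1273.3 Mb
Total: 101044.5 Mb = 12630.6 MB.
= 11.76 GiB.

11.76 GiB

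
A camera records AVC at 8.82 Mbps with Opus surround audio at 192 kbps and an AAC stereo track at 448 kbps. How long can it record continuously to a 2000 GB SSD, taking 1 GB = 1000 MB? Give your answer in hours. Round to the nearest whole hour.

470 hours

Audio total: 192 + 448 = 640 kbps = 0.640 Mbps.
Total bitrate: 8.82 + 0.640 = 9.460 Mbps.
Capacity: 2000 GB = 16,000,000 Mb.
Recording time: 16,000,000 / 9.460 = 1,691,332 s ≈ 470 hours.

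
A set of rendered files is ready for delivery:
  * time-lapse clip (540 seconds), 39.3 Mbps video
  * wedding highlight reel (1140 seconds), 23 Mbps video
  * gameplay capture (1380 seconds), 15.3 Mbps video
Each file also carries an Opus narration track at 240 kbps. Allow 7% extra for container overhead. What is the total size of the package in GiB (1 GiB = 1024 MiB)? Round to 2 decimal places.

8.63 GiB

Audio: 240 kbps = 0.240 Mbps.
time-lapse clip: 39.540 Mbps × 540 s × 1.07 = 22846.2 Mb
wedding highlight reel: 23.240 Mbps × 1140 s × 1.07 = 28348.2 Mb
gameplay capture: 15.540 Mbps × 1380 s × 1.07 = 22946.4 Mb
Total: 74140.7 Mb = 9267.6 MB.
= 8.631 GiB.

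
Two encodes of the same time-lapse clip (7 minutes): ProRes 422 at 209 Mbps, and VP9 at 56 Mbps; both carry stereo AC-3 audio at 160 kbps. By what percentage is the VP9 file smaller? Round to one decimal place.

7 min = 420 s
Audio: 160 kbps = 0.160 Mbps.
ProRes 422: 209.160 Mbps × 420 s = 87847.2 Mb = 10.981 GB.
VP9: 56.160 Mbps × 420 s = 23587.2 Mb = 2.948 GB.
Reduction: (1 − 2.948/10.981) × 100 = 73.15%.

73.1%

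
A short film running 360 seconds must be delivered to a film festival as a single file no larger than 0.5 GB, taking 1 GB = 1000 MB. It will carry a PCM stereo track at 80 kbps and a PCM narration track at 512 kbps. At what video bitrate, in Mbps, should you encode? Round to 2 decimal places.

Budget: 0.5 GB = 4000.0 Mb.
Total bitrate budget: 4000.0 Mb / 360 s = 11.111 Mbps.
Audio total: 80 + 512 = 592 kbps = 0.592 Mbps.
Video: 11.111 − 0.592 = 10.519 Mbps.

10.52 Mbps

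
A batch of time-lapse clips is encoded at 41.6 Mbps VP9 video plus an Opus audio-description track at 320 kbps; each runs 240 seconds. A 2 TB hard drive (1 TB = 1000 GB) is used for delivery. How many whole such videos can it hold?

1590

Audio: 320 kbps = 0.320 Mbps.
Total bitrate: 41.920 Mbps.
Per item: 41.920 Mbps × 240 s = 10,061 Mb = 1,258 MB.
Capacity: 2 TB = 16,000,000 Mb; 1590.33 items → 1590 complete.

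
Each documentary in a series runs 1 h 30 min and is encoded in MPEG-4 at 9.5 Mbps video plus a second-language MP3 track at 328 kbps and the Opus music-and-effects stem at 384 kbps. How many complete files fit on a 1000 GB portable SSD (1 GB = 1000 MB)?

1 h 30 min = 90 min = 5400 s
Audio total: 328 + 384 = 712 kbps = 0.712 Mbps.
Total bitrate: 10.212 Mbps.
Per item: 10.212 Mbps × 5400 s = 55,145 Mb = 6,893 MB.
Capacity: 1000 GB = 8,000,000 Mb; 145.07 items → 145 complete.

145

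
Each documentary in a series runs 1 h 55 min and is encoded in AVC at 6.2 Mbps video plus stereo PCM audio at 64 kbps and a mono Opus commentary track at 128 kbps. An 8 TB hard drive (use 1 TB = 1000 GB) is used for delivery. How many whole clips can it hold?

1 h 55 min = 115 min = 6900 s
Audio total: 64 + 128 = 192 kbps = 0.192 Mbps.
Total bitrate: 6.392 Mbps.
Per item: 6.392 Mbps × 6900 s = 44,105 Mb = 5,513 MB.
Capacity: 8 TB = 64,000,000 Mb; 1451.09 items → 1451 complete.

1451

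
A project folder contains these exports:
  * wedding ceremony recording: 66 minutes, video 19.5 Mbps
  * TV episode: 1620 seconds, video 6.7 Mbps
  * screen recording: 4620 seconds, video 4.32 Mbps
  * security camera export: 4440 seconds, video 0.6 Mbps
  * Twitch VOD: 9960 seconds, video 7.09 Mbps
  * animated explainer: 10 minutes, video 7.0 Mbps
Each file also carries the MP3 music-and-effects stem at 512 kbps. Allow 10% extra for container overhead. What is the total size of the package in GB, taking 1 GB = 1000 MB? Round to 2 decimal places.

27.28 GB

Audio: 512 kbps = 0.512 Mbps.
wedding ceremony recording: 20.012 Mbps × 3960 s × 1.10 = 87172.3 Mb
TV episode: 7.212 Mbps × 1620 s × 1.10 = 12851.8 Mb
screen recording: 4.832 Mbps × 4620 s × 1.10 = 24556.2 Mb
security camera export: 1.112 Mbps × 4440 s × 1.10 = 5431.0 Mb
Twitch VOD: 7.602 Mbps × 9960 s × 1.10 = 83287.5 Mb
animated explainer: 7.512 Mbps × 600 s × 1.10 = 4957.9 Mb
Total: 218256.7 Mb = 27282.1 MB.
= 27.28 GB.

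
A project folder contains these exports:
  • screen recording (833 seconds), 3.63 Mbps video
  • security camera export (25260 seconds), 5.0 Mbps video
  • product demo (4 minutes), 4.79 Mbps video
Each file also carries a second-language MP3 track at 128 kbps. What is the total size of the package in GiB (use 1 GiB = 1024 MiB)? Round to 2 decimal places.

15.58 GiB

Audio: 128 kbps = 0.128 Mbps.
screen recording: 3.758 Mbps × 833 s = 3130.4 Mb
security camera export: 5.128 Mbps × 25260 s = 129533.3 Mb
product demo: 4.918 Mbps × 240 s = 1180.3 Mb
Total: 133844.0 Mb = 16730.5 MB.
= 15.58 GiB.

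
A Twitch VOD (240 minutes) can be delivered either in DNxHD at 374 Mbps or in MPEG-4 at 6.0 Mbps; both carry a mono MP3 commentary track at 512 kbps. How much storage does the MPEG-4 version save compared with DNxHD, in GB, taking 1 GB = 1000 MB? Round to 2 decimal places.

662.40 GB

240 min = 14400 s
Audio: 512 kbps = 0.512 Mbps.
DNxHD: 374.512 Mbps × 14400 s = 5392972.8 Mb = 674.122 GB.
MPEG-4: 6.512 Mbps × 14400 s = 93772.8 Mb = 11.722 GB.
Saving: 674.122 − 11.722 = 662.400 GB.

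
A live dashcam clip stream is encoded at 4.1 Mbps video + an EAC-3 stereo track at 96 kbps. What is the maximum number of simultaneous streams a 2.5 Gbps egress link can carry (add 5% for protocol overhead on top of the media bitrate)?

Audio: 96 kbps = 0.096 Mbps.
Per-viewer media rate: 4.196 Mbps.
On the wire with 5% overhead: 4.406 Mbps.
2.5 Gbps = 2,500 Mbps; 2,500 / 4.406 = 567.43 → 567 viewers.

567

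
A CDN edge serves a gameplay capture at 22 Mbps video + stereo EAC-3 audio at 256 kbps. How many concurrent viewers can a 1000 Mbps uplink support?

44

Audio: 256 kbps = 0.256 Mbps.
Per-viewer media rate: 22.256 Mbps.
1000 Mbps = 1,000 Mbps; 1,000 / 22.256 = 44.93 → 44 viewers.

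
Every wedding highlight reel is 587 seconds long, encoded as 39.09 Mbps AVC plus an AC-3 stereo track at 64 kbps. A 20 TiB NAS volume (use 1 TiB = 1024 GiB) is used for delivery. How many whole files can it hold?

Audio: 64 kbps = 0.064 Mbps.
Total bitrate: 39.154 Mbps.
Per item: 39.154 Mbps × 587 s = 22,983 Mb = 2,873 MB.
Capacity: 20 TiB = 175,921,860 Mb; 7654.30 items → 7654 complete.

7654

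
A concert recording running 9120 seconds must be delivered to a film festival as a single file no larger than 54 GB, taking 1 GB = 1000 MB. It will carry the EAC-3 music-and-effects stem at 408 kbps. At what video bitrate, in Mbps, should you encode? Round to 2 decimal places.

46.96 Mbps

Budget: 54 GB = 432000.0 Mb.
Total bitrate budget: 432000.0 Mb / 9120 s = 47.368 Mbps.
Audio: 408 kbps = 0.408 Mbps.
Video: 47.368 − 0.408 = 46.960 Mbps.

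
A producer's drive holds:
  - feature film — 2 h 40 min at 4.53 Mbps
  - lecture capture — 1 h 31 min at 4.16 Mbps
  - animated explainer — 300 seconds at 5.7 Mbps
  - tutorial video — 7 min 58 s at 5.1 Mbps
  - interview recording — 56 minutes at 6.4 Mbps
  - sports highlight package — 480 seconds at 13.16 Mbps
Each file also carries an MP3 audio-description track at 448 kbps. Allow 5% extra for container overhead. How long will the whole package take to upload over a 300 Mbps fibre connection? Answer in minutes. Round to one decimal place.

6.2 minutes

Audio: 448 kbps = 0.448 Mbps.
feature film: 4.978 Mbps × 9600 s × 1.05 = 50178.2 Mb
lecture capture: 4.608 Mbps × 5460 s × 1.05 = 26417.7 Mb
animated explainer: 6.148 Mbps × 300 s × 1.05 = 1936.6 Mb
tutorial video: 5.548 Mbps × 478 s × 1.05 = 2784.5 Mb
interview recording: 6.848 Mbps × 3360 s × 1.05 = 24159.7 Mb
sports highlight package: 13.608 Mbps × 480 s × 1.05 = 6858.4 Mb
Total: 112335.2 Mb = 14041.9 MB.
At 300 Mbps: 112335.2 / 300 = 374 s ≈ 6.24 minutes.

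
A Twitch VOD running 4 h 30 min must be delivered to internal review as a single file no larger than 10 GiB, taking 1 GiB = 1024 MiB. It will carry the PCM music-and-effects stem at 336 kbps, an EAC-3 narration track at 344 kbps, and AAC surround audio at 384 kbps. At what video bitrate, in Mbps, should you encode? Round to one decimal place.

Budget: 10 GiB = 85899.3 Mb.
4 h 30 min = 270 min = 16200 s
Total bitrate budget: 85899.3 Mb / 16200 s = 5.302 Mbps.
Audio total: 336 + 344 + 384 = 1064 kbps = 1.064 Mbps.
Video: 5.302 − 1.064 = 4.238 Mbps.

4.2 Mbps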